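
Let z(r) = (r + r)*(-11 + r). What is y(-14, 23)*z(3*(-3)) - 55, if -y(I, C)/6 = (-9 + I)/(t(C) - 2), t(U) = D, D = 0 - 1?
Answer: -16615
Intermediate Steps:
D = -1
t(U) = -1
z(r) = 2*r*(-11 + r) (z(r) = (2*r)*(-11 + r) = 2*r*(-11 + r))
y(I, C) = -18 + 2*I (y(I, C) = -6*(-9 + I)/(-1 - 2) = -6*(-9 + I)/(-3) = -6*(-9 + I)*(-1)/3 = -6*(3 - I/3) = -18 + 2*I)
y(-14, 23)*z(3*(-3)) - 55 = (-18 + 2*(-14))*(2*(3*(-3))*(-11 + 3*(-3))) - 55 = (-18 - 28)*(2*(-9)*(-11 - 9)) - 55 = -92*(-9)*(-20) - 55 = -46*360 - 55 = -16560 - 55 = -16615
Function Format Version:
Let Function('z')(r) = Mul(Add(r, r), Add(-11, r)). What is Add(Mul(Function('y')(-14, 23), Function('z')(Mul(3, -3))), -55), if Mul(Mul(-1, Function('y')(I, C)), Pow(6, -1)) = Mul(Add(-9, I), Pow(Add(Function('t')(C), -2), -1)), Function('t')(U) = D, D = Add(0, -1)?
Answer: -16615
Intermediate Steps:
D = -1
Function('t')(U) = -1
Function('z')(r) = Mul(2, r, Add(-11, r)) (Function('z')(r) = Mul(Mul(2, r), Add(-11, r)) = Mul(2, r, Add(-11, r)))
Function('y')(I, C) = Add(-18, Mul(2, I)) (Function('y')(I, C) = Mul(-6, Mul(Add(-9, I), Pow(Add(-1, -2), -1))) = Mul(-6, Mul(Add(-9, I), Pow(-3, -1))) = Mul(-6, Mul(Add(-9, I), Rational(-1, 3))) = Mul(-6, Add(3, Mul(Rational(-1, 3), I))) = Add(-18, Mul(2, I)))
Add(Mul(Function('y')(-14, 23), Function('z')(Mul(3, -3))), -55) = Add(Mul(Add(-18, Mul(2, -14)), Mul(2, Mul(3, -3), Add(-11, Mul(3, -3)))), -55) = Add(Mul(Add(-18, -28), Mul(2, -9, Add(-11, -9))), -55) = Add(Mul(-46, Mul(2, -9, -20)), -55) = Add(Mul(-46, 360), -55) = Add(-16560, -55) = -16615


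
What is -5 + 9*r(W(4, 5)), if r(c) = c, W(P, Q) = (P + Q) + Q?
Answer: 121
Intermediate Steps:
W(P, Q) = P + 2*Q
-5 + 9*r(W(4, 5)) = -5 + 9*(4 + 2*5) = -5 + 9*(4 + 10) = -5 + 9*14 = -5 + 126 = 121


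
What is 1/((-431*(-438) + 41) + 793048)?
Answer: 1/981867 ≈ 1.0185e-6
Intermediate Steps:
1/((-431*(-438) + 41) + 793048) = 1/((188778 + 41) + 793048) = 1/(188819 + 793048) = 1/981867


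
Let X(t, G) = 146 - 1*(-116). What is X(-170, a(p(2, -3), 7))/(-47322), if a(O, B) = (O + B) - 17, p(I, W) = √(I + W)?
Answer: -131/23661 ≈ -0.0055365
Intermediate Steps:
a(O, B) = -17 + B + O (a(O, B) = (B + O) - 17 = -17 + B + O)
X(t, G) = 262 (X(t, G) = 146 + 116 = 262)
X(-170, a(p(2, -3), 7))/(-47322) = 262/(-47322) = 262*(-1/47322) = -131/23661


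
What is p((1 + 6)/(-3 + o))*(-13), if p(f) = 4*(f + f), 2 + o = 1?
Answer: 182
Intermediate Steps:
o = -1 (o = -2 + 1 = -1)
p(f) = 8*f (p(f) = 4*(2*f) = 8*f)
p((1 + 6)/(-3 + o))*(-13) = (8*((1 + 6)/(-3 - 1)))*(-13) = (8*(7/(-4)))*(-13) = (8*(7*(-¼)))*(-13) = (8*(-7/4))*(-13) = -14*(-13) = 182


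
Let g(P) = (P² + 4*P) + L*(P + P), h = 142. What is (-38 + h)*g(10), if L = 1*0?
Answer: 14560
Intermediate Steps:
L = 0
g(P) = P² + 4*P (g(P) = (P² + 4*P) + 0*(P + P) = (P² + 4*P) + 0*(2*P) = (P² + 4*P) + 0 = P² + 4*P)
(-38 + h)*g(10) = (-38 + 142)*(10*(4 + 10)) = 104*(10*14) = 104*140 = 14560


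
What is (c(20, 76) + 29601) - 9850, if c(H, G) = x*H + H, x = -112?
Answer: 17531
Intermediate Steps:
c(H, G) = -111*H (c(H, G) = -112*H + H = -111*H)
(c(20, 76) + 29601) - 9850 = (-111*20 + 29601) - 9850 = (-2220 + 29601) - 9850 = 27381 - 9850 = 17531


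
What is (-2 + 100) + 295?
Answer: 393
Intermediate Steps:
(-2 + 100) + 295 = 98 + 295 = 393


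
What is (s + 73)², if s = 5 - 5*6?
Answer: 2304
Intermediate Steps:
s = -25 (s = 5 - 30 = -25)
(s + 73)² = (-25 + 73)² = 48² = 2304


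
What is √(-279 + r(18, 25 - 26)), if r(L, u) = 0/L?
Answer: 3*I*√31 ≈ 16.703*I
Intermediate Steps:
r(L, u) = 0
√(-279 + r(18, 25 - 26)) = √(-279 + 0) = √(-279) = 3*I*√31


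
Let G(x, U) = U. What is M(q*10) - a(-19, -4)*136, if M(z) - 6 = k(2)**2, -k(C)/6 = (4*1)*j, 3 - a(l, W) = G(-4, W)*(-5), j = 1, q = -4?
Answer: 2894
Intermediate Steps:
a(l, W) = 3 + 5*W (a(l, W) = 3 - W*(-5) = 3 - (-5)*W = 3 + 5*W)
k(C) = -24 (k(C) = -6*4*1 = -24)
M(z) = 582 (M(z) = 6 + (-24)**2 = 6 + 576 = 582)
M(q*10) - a(-19, -4)*136 = 582 - (3 + 5*(-4))*136 = 582 - (3 - 20)*136 = 582 - 1*(-17)*136 = 582 + 17*136 = 582 + 2312 = 2894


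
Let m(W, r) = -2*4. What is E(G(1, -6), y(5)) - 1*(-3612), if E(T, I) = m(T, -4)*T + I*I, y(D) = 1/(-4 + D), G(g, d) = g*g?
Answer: 3605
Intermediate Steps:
G(g, d) = g**2
m(W, r) = -8
E(T, I) = I**2 - 8*T (E(T, I) = -8*T + I*I = -8*T + I**2 = I**2 - 8*T)
E(G(1, -6), y(5)) - 1*(-3612) = ((1/(-4 + 5))**2 - 8*1**2) - 1*(-3612) = ((1/1)**2 - 8*1) + 3612 = (1**2 - 8) + 3612 = (1 - 8) + 3612 = -7 + 3612 = 3605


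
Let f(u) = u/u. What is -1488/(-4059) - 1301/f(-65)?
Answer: -1759757/1353 ≈ -1300.6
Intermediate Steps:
f(u) = 1
-1488/(-4059) - 1301/f(-65) = -1488/(-4059) - 1301/1 = -1488*(-1/4059) - 1301*1 = 496/1353 - 1301 = -1759757/1353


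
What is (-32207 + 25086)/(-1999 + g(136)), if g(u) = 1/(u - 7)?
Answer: 918609/257870 ≈ 3.5623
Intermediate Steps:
g(u) = 1/(-7 + u)
(-32207 + 25086)/(-1999 + g(136)) = (-32207 + 25086)/(-1999 + 1/(-7 + 136)) = -7121/(-1999 + 1/129) = -7121/(-257870/129) = -7121*(-129/257870) = 918609/257870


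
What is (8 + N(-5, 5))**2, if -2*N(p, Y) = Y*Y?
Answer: 81/4 ≈ 20.250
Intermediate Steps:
N(p, Y) = -Y**2/2 (N(p, Y) = -Y*Y/2 = -Y**2/2)
(8 + N(-5, 5))**2 = (8 - 1/2*5**2)**2 = (8 - 1/2*25)**2 = (8 - 25/2)**2 = (-9/2)**2 = 81/4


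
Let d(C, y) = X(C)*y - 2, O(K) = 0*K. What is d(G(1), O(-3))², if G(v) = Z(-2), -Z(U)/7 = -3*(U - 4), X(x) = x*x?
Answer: 4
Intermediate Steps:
O(K) = 0
X(x) = x²
Z(U) = -84 + 21*U (Z(U) = -(-21)*(U - 4) = -(-21)*(-4 + U) = -7*(12 - 3*U) = -84 + 21*U)
G(v) = -126 (G(v) = -84 + 21*(-2) = -84 - 42 = -126)
d(C, y) = -2 + y*C² (d(C, y) = C²*y - 2 = y*C² - 2 = -2 + y*C²)
d(G(1), O(-3))² = (-2 + 0*(-126)²)² = (-2 + 0*15876)² = (-2 + 0)² = (-2)² = 4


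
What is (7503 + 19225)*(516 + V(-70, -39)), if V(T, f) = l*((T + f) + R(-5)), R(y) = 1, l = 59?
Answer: -156519168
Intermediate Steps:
V(T, f) = 59 + 59*T + 59*f (V(T, f) = 59*((T + f) + 1) = 59*(1 + T + f) = 59 + 59*T + 59*f)
(7503 + 19225)*(516 + V(-70, -39)) = (7503 + 19225)*(516 + (59 + 59*(-70) + 59*(-39))) = 26728*(516 + (59 - 4130 - 2301)) = 26728*(516 - 6372) = 26728*(-5856) = -156519168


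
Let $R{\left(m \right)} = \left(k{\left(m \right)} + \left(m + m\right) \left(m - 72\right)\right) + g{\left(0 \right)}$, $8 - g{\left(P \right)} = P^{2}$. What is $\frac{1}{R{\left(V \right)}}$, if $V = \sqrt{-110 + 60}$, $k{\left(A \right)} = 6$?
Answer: $\frac{i}{2 \left(- 43 i + 360 \sqrt{2}\right)} \approx -8.236 \cdot 10^{-5} + 0.00097514 i$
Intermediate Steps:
$g{\left(P \right)} = 8 - P^{2}$
$V = 5 i \sqrt{2}$ ($V = \sqrt{-50} = 5 i \sqrt{2} \approx 7.0711 i$)
$R{\left(m \right)} = 14 + 2 m \left(-72 + m\right)$ ($R{\left(m \right)} = \left(6 + \left(m + m\right) \left(m - 72\right)\right) + \left(8 - 0^{2}\right) = \left(6 + 2 m \left(-72 + m\right)\right) + \left(8 - 0\right) = \left(6 + 2 m \left(-72 + m\right)\right) + \left(8 + 0\right) = \left(6 + 2 m \left(-72 + m\right)\right) + 8 = 14 + 2 m \left(-72 + m\right)$)
$\frac{1}{R{\left(V \right)}} = \frac{1}{14 - 144 \cdot 5 i \sqrt{2} + 2 \left(5 i \sqrt{2}\right)^{2}} = \frac{1}{14 - 720 i \sqrt{2} + 2 \left(-50\right)} = \frac{1}{14 - 720 i \sqrt{2} - 100} = \frac{1}{-86 - 720 i \sqrt{2}}$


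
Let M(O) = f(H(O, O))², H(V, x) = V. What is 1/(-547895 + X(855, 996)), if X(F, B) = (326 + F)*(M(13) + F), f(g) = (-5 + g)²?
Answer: 1/5299236 ≈ 1.8871e-7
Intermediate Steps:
M(O) = (-5 + O)⁴ (M(O) = ((-5 + O)²)² = (-5 + O)⁴)
X(F, B) = (326 + F)*(4096 + F) (X(F, B) = (326 + F)*((-5 + 13)⁴ + F) = (326 + F)*(8⁴ + F) = (326 + F)*(4096 + F))
1/(-547895 + X(855, 996)) = 1/(-547895 + (1335296 + 855² + 4422*855)) = 1/(-547895 + (1335296 + 731025 + 3780810)) = 1/(-547895 + 5847131) = 1/5299236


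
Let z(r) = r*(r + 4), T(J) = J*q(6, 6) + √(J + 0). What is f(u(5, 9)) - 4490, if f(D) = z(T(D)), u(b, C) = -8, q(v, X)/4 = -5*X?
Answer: 920942 + 3848*I*√2 ≈ 9.2094e+5 + 5441.9*I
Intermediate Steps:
q(v, X) = -20*X (q(v, X) = 4*(-5*X) = -20*X)
T(J) = √J - 120*J (T(J) = J*(-20*6) + √(J + 0) = J*(-120) + √J = -120*J + √J = √J - 120*J)
z(r) = r*(4 + r)
f(D) = (√D - 120*D)*(4 + √D - 120*D) (f(D) = (√D - 120*D)*(4 + (√D - 120*D)) = (√D - 120*D)*(4 + √D - 120*D))
f(u(5, 9)) - 4490 = (√(-8) - 120*(-8))*(4 + √(-8) - 120*(-8)) - 4490 = (2*I*√2 + 960)*(4 + 2*I*√2 + 960) - 4490 = (960 + 2*I*√2)*(964 + 2*I*√2) - 4490 = -4490 + (960 + 2*I*√2)*(964 + 2*I*√2)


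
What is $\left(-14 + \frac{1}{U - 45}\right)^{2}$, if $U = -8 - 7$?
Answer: $\frac{707281}{3600} \approx 196.47$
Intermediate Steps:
$U = -15$
$\left(-14 + \frac{1}{U - 45}\right)^{2} = \left(-14 + \frac{1}{-15 - 45}\right)^{2} = \left(-14 + \frac{1}{-60}\right)^{2} = \left(-14 - \frac{1}{60}\right)^{2} = \left(- \frac{841}{60}\right)^{2} = \frac{707281}{3600}$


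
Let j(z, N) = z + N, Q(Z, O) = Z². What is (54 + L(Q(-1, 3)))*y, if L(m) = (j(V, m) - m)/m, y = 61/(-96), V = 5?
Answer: -3599/96 ≈ -37.490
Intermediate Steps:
y = -61/96 (y = 61*(-1/96) = -61/96 ≈ -0.63542)
j(z, N) = N + z
L(m) = 5/m (L(m) = ((m + 5) - m)/m = ((5 + m) - m)/m = 5/m)
(54 + L(Q(-1, 3)))*y = (54 + 5/((-1)²))*(-61/96) = (54 + 5/1)*(-61/96) = (54 + 5*1)*(-61/96) = (54 + 5)*(-61/96) = 59*(-61/96) = -3599/96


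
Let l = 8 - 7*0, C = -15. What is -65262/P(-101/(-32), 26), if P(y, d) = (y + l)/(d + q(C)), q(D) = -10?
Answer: -11138048/119 ≈ -93597.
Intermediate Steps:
l = 8 (l = 8 + 0 = 8)
P(y, d) = (8 + y)/(-10 + d) (P(y, d) = (y + 8)/(d - 10) = (8 + y)/(-10 + d))
-65262/P(-101/(-32), 26) = -65262*(-10 + 26)/(8 - 101/(-32)) = -65262*16/(8 - 101*(-1/32)) = -65262*16/(8 + 101/32) = -65262/((1/16)*(357/32)) = -65262/357/512 = -65262*512/357 = -11138048/119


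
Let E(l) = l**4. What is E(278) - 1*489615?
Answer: 5972327041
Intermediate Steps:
E(278) - 1*489615 = 278**4 - 1*489615 = 5972816656 - 489615 = 5972327041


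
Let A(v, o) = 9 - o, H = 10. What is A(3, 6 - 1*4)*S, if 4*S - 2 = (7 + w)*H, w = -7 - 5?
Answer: -84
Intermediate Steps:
w = -12
S = -12 (S = ½ + ((7 - 12)*10)/4 = ½ + (-5*10)/4 = ½ + (¼)*(-50) = ½ - 25/2 = -12)
A(3, 6 - 1*4)*S = (9 - (6 - 1*4))*(-12) = (9 - (6 - 4))*(-12) = (9 - 1*2)*(-12) = (9 - 2)*(-12) = 7*(-12) = -84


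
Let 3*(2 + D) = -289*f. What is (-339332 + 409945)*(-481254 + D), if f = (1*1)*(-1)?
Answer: -101928382627/3 ≈ -3.3976e+10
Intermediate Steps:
f = -1 (f = 1*(-1) = -1)
D = 283/3 (D = -2 + (-289*(-1))/3 = -2 + (1/3)*289 = -2 + 289/3 = 283/3 ≈ 94.333)
(-339332 + 409945)*(-481254 + D) = (-339332 + 409945)*(-481254 + 283/3) = 70613*(-1443479/3) = -101928382627/3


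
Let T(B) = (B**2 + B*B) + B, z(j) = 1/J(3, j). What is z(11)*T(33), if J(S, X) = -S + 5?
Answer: 2211/2 ≈ 1105.5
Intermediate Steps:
J(S, X) = 5 - S
z(j) = 1/2 (z(j) = 1/(5 - 1*3) = 1/(5 - 3) = 1/2)
T(B) = B + 2*B**2 (T(B) = (B**2 + B**2) + B = 2*B**2 + B = B + 2*B**2)
z(11)*T(33) = (33*(1 + 2*33))/2 = (33*(1 + 66))/2 = (33*67)/2 = (1/2)*2211 = 2211/2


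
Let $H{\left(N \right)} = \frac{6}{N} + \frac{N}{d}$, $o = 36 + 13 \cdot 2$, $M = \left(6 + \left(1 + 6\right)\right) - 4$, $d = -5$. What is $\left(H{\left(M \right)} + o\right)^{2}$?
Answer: $\frac{833569}{225} \approx 3704.8$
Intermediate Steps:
$M = 9$ ($M = \left(6 + 7\right) - 4 = 13 - 4 = 9$)
$o = 62$ ($o = 36 + 26 = 62$)
$H{\left(N \right)} = \frac{6}{N} - \frac{N}{5}$ ($H{\left(N \right)} = \frac{6}{N} + \frac{N}{-5} = \frac{6}{N} + N \left(- \frac{1}{5}\right) = \frac{6}{N} - \frac{N}{5}$)
$\left(H{\left(M \right)} + o\right)^{2} = \left(\left(\frac{6}{9} - \frac{9}{5}\right) + 62\right)^{2} = \left(\left(6 \cdot \frac{1}{9} - \frac{9}{5}\right) + 62\right)^{2} = \left(\left(\frac{2}{3} - \frac{9}{5}\right) + 62\right)^{2} = \left(- \frac{17}{15} + 62\right)^{2} = \left(\frac{913}{15}\right)^{2} = \frac{833569}{225}$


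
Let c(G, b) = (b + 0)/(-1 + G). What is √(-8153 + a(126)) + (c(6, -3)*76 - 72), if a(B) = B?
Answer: -588/5 + I*√8027 ≈ -117.6 + 89.594*I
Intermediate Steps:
c(G, b) = b/(-1 + G)
√(-8153 + a(126)) + (c(6, -3)*76 - 72) = √(-8153 + 126) + (-3/(-1 + 6)*76 - 72) = √(-8027) + (-3/5*76 - 72) = I*√8027 + (-3*⅕*76 - 72) = I*√8027 + (-⅗*76 - 72) = I*√8027 + (-228/5 - 72) = I*√8027 - 588/5 = -588/5 + I*√8027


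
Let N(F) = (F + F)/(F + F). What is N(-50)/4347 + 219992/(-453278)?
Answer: -68275139/140742819 ≈ -0.48511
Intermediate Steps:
N(F) = 1 (N(F) = (2*F)/((2*F)) = (2*F)*(1/(2*F)) = 1)
N(-50)/4347 + 219992/(-453278) = 1/4347 + 219992/(-453278) = 1*(1/4347) + 219992*(-1/453278) = 1/4347 - 109996/226639 = -68275139/140742819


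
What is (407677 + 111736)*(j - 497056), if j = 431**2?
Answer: -161690669835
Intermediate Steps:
j = 185761
(407677 + 111736)*(j - 497056) = (407677 + 111736)*(185761 - 497056) = 519413*(-311295) = -161690669835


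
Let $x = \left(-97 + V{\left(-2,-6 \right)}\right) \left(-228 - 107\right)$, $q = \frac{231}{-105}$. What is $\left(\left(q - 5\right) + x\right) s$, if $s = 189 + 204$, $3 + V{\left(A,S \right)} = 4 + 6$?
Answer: $\frac{59230602}{5} \approx 1.1846 \cdot 10^{7}$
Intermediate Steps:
$V{\left(A,S \right)} = 7$ ($V{\left(A,S \right)} = -3 + \left(4 + 6\right) = -3 + 10 = 7$)
$s = 393$
$q = - \frac{11}{5}$ ($q = 231 \left(- \frac{1}{105}\right) = - \frac{11}{5} \approx -2.2$)
$x = 30150$ ($x = \left(-97 + 7\right) \left(-228 - 107\right) = \left(-90\right) \left(-335\right) = 30150$)
$\left(\left(q - 5\right) + x\right) s = \left(\left(- \frac{11}{5} - 5\right) + 30150\right) 393 = \left(- \frac{36}{5} + 30150\right) 393 = \frac{150714}{5} \cdot 393 = \frac{59230602}{5}$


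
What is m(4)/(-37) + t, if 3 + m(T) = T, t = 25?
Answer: 924/37 ≈ 24.973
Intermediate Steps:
m(T) = -3 + T
m(4)/(-37) + t = (-3 + 4)/(-37) + 25 = -1/37*1 + 25 = -1/37 + 25 = 924/37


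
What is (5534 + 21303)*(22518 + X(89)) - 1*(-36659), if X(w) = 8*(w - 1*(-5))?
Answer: 624533649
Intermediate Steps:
X(w) = 40 + 8*w (X(w) = 8*(w + 5) = 8*(5 + w) = 40 + 8*w)
(5534 + 21303)*(22518 + X(89)) - 1*(-36659) = (5534 + 21303)*(22518 + (40 + 8*89)) - 1*(-36659) = 26837*(22518 + (40 + 712)) + 36659 = 26837*(22518 + 752) + 36659 = 26837*23270 + 36659 = 624496990 + 36659 = 624533649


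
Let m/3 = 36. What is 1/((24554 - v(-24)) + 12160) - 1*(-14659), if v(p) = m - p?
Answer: 536255539/36582 ≈ 14659.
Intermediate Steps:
m = 108 (m = 3*36 = 108)
v(p) = 108 - p
1/((24554 - v(-24)) + 12160) - 1*(-14659) = 1/((24554 - (108 - 1*(-24))) + 12160) - 1*(-14659) = 1/((24554 - (108 + 24)) + 12160) + 14659 = 1/((24554 - 1*132) + 12160) + 14659 = 1/((24554 - 132) + 12160) + 14659 = 1/(24422 + 12160) + 14659 = 1/36582 + 14659 = 536255539/36582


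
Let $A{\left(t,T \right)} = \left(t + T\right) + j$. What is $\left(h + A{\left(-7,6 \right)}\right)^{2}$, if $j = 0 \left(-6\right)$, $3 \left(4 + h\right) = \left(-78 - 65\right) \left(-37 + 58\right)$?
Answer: $1012036$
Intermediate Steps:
$h = -1005$ ($h = -4 + \frac{\left(-78 - 65\right) \left(-37 + 58\right)}{3} = -4 + \frac{\left(-143\right) 21}{3} = -4 + \frac{1}{3} \left(-3003\right) = -4 - 1001 = -1005$)
$j = 0$
$A{\left(t,T \right)} = T + t$ ($A{\left(t,T \right)} = \left(t + T\right) + 0 = \left(T + t\right) + 0 = T + t$)
$\left(h + A{\left(-7,6 \right)}\right)^{2} = \left(-1005 + \left(6 - 7\right)\right)^{2} = \left(-1005 - 1\right)^{2} = \left(-1006\right)^{2} = 1012036$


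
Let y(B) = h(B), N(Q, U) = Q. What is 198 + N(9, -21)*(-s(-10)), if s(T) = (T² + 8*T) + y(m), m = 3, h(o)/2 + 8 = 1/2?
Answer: 153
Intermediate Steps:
h(o) = -15 (h(o) = -16 + 2/2 = -16 + 2*(½) = -16 + 1 = -15)
y(B) = -15
s(T) = -15 + T² + 8*T (s(T) = (T² + 8*T) - 15 = -15 + T² + 8*T)
198 + N(9, -21)*(-s(-10)) = 198 + 9*(-(-15 + (-10)² + 8*(-10))) = 198 + 9*(-(-15 + 100 - 80)) = 198 + 9*(-1*5) = 198 + 9*(-5) = 198 - 45 = 153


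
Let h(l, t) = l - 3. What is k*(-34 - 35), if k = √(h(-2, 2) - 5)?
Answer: -69*I*√10 ≈ -218.2*I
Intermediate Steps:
h(l, t) = -3 + l
k = I*√10 (k = √((-3 - 2) - 5) = √(-5 - 5) = √(-10) = I*√10 ≈ 3.1623*I)
k*(-34 - 35) = (I*√10)*(-34 - 35) = (I*√10)*(-69) = -69*I*√10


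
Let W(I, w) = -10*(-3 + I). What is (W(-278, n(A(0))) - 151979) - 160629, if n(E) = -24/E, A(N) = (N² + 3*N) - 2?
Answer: -309798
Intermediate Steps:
A(N) = -2 + N² + 3*N
W(I, w) = 30 - 10*I
(W(-278, n(A(0))) - 151979) - 160629 = ((30 - 10*(-278)) - 151979) - 160629 = ((30 + 2780) - 151979) - 160629 = (2810 - 151979) - 160629 = -149169 - 160629 = -309798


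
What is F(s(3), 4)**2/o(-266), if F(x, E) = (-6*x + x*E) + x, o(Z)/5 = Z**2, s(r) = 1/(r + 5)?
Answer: 1/22641920 ≈ 4.4166e-8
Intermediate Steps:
s(r) = 1/(5 + r)
o(Z) = 5*Z**2
F(x, E) = -5*x + E*x (F(x, E) = (-6*x + E*x) + x = -5*x + E*x)
F(s(3), 4)**2/o(-266) = ((-5 + 4)/(5 + 3))**2/((5*(-266)**2)) = (-1/8)**2/((5*70756)) = ((1/8)*(-1))**2/353780 = (-1/8)**2*(1/353780) = (1/64)*(1/353780) = 1/22641920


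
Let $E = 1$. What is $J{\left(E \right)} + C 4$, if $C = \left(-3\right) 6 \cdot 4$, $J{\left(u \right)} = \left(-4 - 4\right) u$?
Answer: $-296$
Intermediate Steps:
$J{\left(u \right)} = - 8 u$
$C = -72$ ($C = \left(-18\right) 4 = -72$)
$J{\left(E \right)} + C 4 = \left(-8\right) 1 - 288 = -8 - 288 = -296$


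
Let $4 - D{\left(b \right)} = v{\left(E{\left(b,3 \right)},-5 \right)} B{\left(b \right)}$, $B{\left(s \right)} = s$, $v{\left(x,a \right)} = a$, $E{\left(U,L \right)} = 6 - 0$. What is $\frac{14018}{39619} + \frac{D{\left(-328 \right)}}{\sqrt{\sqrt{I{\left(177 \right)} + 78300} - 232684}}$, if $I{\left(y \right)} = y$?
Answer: $\frac{14018}{39619} + \frac{1636 i}{\sqrt{232684 - \sqrt{78477}}} \approx 0.35382 + 3.3936 i$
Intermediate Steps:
$E{\left(U,L \right)} = 6$ ($E{\left(U,L \right)} = 6 + 0 = 6$)
$D{\left(b \right)} = 4 + 5 b$ ($D{\left(b \right)} = 4 - - 5 b = 4 + 5 b$)
$\frac{14018}{39619} + \frac{D{\left(-328 \right)}}{\sqrt{\sqrt{I{\left(177 \right)} + 78300} - 232684}} = \frac{14018}{39619} + \frac{4 + 5 \left(-328\right)}{\sqrt{\sqrt{177 + 78300} - 232684}} = 14018 \cdot \frac{1}{39619} + \frac{4 - 1640}{\sqrt{\sqrt{78477} - 232684}} = \frac{14018}{39619} - \frac{1636}{\sqrt{-232684 + \sqrt{78477}}}$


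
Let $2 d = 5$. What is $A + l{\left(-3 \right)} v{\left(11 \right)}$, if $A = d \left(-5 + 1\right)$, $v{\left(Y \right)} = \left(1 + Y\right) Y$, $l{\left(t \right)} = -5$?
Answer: $-670$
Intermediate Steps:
$v{\left(Y \right)} = Y \left(1 + Y\right)$
$d = \frac{5}{2}$ ($d = \frac{1}{2} \cdot 5 = \frac{5}{2} \approx 2.5$)
$A = -10$ ($A = \frac{5 \left(-5 + 1\right)}{2} = \frac{5}{2} \left(-4\right) = -10$)
$A + l{\left(-3 \right)} v{\left(11 \right)} = -10 - 5 \cdot 11 \left(1 + 11\right) = -10 - 5 \cdot 11 \cdot 12 = -10 - 660 = -670$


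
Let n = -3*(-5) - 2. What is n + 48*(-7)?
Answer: -323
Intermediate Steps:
n = 13 (n = 15 - 2 = 13)
n + 48*(-7) = 13 + 48*(-7) = 13 - 336 = -323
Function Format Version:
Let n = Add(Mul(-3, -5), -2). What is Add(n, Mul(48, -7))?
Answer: -323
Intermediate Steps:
n = 13 (n = Add(15, -2) = 13)
Add(n, Mul(48, -7)) = Add(13, Mul(48, -7)) = Add(13, -336) = -323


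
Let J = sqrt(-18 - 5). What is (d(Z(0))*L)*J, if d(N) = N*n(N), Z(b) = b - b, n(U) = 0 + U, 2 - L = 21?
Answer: 0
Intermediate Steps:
L = -19 (L = 2 - 1*21 = 2 - 21 = -19)
n(U) = U
Z(b) = 0
d(N) = N**2 (d(N) = N*N = N**2)
J = I*sqrt(23) (J = sqrt(-23) = I*sqrt(23) ≈ 4.7958*I)
(d(Z(0))*L)*J = (0**2*(-19))*(I*sqrt(23)) = (0*(-19))*(I*sqrt(23)) = 0*(I*sqrt(23)) = 0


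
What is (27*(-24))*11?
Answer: -7128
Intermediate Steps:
(27*(-24))*11 = -648*11 = -7128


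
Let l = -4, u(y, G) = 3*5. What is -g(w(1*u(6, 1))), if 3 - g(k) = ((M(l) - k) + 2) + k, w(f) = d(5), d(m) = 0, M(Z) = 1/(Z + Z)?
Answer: -9/8 ≈ -1.1250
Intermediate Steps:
u(y, G) = 15
M(Z) = 1/(2*Z)
w(f) = 0
g(k) = 9/8 (g(k) = 3 - ((((½)/(-4) - k) + 2) + k) = 3 - ((((½)*(-¼) - k) + 2) + k) = 3 - (((-⅛ - k) + 2) + k) = 3 - ((15/8 - k) + k) = 3 - 1*15/8 = 3 - 15/8 = 9/8)
-g(w(1*u(6, 1))) = -1*9/8 = -9/8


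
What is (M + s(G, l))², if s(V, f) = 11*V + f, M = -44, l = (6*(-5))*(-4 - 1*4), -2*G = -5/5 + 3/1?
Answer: 34225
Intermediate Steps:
G = -1 (G = -(-5/5 + 3/1)/2 = -(-5*⅕ + 3*1)/2 = -(-1 + 3)/2 = -½*2 = -1)
l = 240 (l = -30*(-4 - 4) = -30*(-8) = 240)
s(V, f) = f + 11*V
(M + s(G, l))² = (-44 + (240 + 11*(-1)))² = (-44 + (240 - 11))² = (-44 + 229)² = 185² = 34225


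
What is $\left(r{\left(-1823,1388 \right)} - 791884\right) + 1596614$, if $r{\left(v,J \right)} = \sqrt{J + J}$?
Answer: $804730 + 2 \sqrt{694} \approx 8.0478 \cdot 10^{5}$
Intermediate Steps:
$r{\left(v,J \right)} = \sqrt{2} \sqrt{J}$ ($r{\left(v,J \right)} = \sqrt{2 J} = \sqrt{2} \sqrt{J}$)
$\left(r{\left(-1823,1388 \right)} - 791884\right) + 1596614 = \left(\sqrt{2} \sqrt{1388} - 791884\right) + 1596614 = \left(\sqrt{2} \cdot 2 \sqrt{347} - 791884\right) + 1596614 = \left(2 \sqrt{694} - 791884\right) + 1596614 = \left(-791884 + 2 \sqrt{694}\right) + 1596614 = 804730 + 2 \sqrt{694}$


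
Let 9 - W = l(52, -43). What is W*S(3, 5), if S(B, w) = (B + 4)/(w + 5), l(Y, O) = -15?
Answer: 84/5 ≈ 16.800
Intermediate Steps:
S(B, w) = (4 + B)/(5 + w)
W = 24 (W = 9 - 1*(-15) = 9 + 15 = 24)
W*S(3, 5) = 24*((4 + 3)/(5 + 5)) = 24*(7/10) = 84/5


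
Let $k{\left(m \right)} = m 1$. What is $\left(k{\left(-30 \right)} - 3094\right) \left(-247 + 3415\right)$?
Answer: $-9896832$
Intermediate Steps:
$k{\left(m \right)} = m$
$\left(k{\left(-30 \right)} - 3094\right) \left(-247 + 3415\right) = \left(-30 - 3094\right) \left(-247 + 3415\right) = \left(-3124\right) 3168 = -9896832$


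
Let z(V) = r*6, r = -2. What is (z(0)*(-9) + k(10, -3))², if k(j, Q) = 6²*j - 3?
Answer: 216225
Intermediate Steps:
z(V) = -12 (z(V) = -2*6 = -12)
k(j, Q) = -3 + 36*j (k(j, Q) = 36*j - 3 = -3 + 36*j)
(z(0)*(-9) + k(10, -3))² = (-12*(-9) + (-3 + 36*10))² = (108 + (-3 + 360))² = (108 + 357)² = 465² = 216225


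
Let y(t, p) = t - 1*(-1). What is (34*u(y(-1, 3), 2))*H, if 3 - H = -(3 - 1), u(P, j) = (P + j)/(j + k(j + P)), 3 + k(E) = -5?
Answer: -170/3 ≈ -56.667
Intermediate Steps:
k(E) = -8 (k(E) = -3 - 5 = -8)
y(t, p) = 1 + t (y(t, p) = t + 1 = 1 + t)
u(P, j) = (P + j)/(-8 + j) (u(P, j) = (P + j)/(j - 8) = (P + j)/(-8 + j))
H = 5 (H = 3 - (-1)*(3 - 1) = 3 - (-1)*2 = 3 - 1*(-2) = 3 + 2 = 5)
(34*u(y(-1, 3), 2))*H = (34*(((1 - 1) + 2)/(-8 + 2)))*5 = (34*((0 + 2)/(-6)))*5 = (34*(-⅙*2))*5 = (34*(-⅓))*5 = -34/3*5 = -170/3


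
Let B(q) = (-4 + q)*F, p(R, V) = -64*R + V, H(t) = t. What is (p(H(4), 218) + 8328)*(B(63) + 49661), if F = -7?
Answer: 408265920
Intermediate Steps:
p(R, V) = V - 64*R
B(q) = 28 - 7*q (B(q) = (-4 + q)*(-7) = 28 - 7*q)
(p(H(4), 218) + 8328)*(B(63) + 49661) = ((218 - 64*4) + 8328)*((28 - 7*63) + 49661) = ((218 - 256) + 8328)*((28 - 441) + 49661) = (-38 + 8328)*(-413 + 49661) = 8290*49248 = 408265920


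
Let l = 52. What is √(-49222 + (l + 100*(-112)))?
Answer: I*√60370 ≈ 245.7*I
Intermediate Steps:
√(-49222 + (l + 100*(-112))) = √(-49222 + (52 + 100*(-112))) = √(-49222 + (52 - 11200)) = √(-49222 - 11148) = √(-60370) = I*√60370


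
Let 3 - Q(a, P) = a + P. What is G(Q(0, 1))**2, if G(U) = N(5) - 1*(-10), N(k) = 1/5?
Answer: 2601/25 ≈ 104.04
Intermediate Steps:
Q(a, P) = 3 - P - a (Q(a, P) = 3 - (a + P) = 3 - (P + a) = 3 + (-P - a) = 3 - P - a)
N(k) = 1/5
G(U) = 51/5 (G(U) = 1/5 - 1*(-10) = 1/5 + 10 = 51/5)
G(Q(0, 1))**2 = (51/5)**2 = 2601/25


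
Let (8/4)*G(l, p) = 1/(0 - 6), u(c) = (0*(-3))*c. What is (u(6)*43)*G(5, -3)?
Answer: 0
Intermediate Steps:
u(c) = 0 (u(c) = 0*c = 0)
G(l, p) = -1/12 (G(l, p) = 1/(2*(0 - 6)) = (1/2)/(-6) = (1/2)*(-1/6) = -1/12)
(u(6)*43)*G(5, -3) = (0*43)*(-1/12) = 0*(-1/12) = 0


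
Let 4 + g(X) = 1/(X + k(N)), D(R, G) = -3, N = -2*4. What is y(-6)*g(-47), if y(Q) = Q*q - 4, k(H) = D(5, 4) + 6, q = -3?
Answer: -1239/22 ≈ -56.318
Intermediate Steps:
N = -8
k(H) = 3 (k(H) = -3 + 6 = 3)
y(Q) = -4 - 3*Q (y(Q) = Q*(-3) - 4 = -3*Q - 4 = -4 - 3*Q)
g(X) = -4 + 1/(3 + X) (g(X) = -4 + 1/(X + 3) = -4 + 1/(3 + X))
y(-6)*g(-47) = (-4 - 3*(-6))*((-11 - 4*(-47))/(3 - 47)) = (-4 + 18)*((-11 + 188)/(-44)) = 14*(-1/44*177) = 14*(-177/44) = -1239/22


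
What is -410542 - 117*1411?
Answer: -575629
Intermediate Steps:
-410542 - 117*1411 = -410542 - 1*165087 = -410542 - 165087 = -575629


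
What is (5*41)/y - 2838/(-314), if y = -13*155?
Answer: 565420/63271 ≈ 8.9365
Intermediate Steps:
y = -2015
(5*41)/y - 2838/(-314) = (5*41)/(-2015) - 2838/(-314) = 205*(-1/2015) - 2838*(-1/314) = -41/403 + 1419/157 = 565420/63271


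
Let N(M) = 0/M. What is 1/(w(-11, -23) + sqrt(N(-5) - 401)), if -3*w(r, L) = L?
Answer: 69/4138 - 9*I*sqrt(401)/4138 ≈ 0.016675 - 0.043554*I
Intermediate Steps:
w(r, L) = -L/3
N(M) = 0
1/(w(-11, -23) + sqrt(N(-5) - 401)) = 1/(-1/3*(-23) + sqrt(0 - 401)) = 1/(23/3 + sqrt(-401)) = 1/(23/3 + I*sqrt(401))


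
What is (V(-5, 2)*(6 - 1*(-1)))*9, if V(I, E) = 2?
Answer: 126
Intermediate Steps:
(V(-5, 2)*(6 - 1*(-1)))*9 = (2*(6 - 1*(-1)))*9 = (2*(6 + 1))*9 = (2*7)*9 = 14*9 = 126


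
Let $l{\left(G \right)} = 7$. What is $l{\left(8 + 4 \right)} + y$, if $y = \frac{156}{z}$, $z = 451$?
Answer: $\frac{3313}{451} \approx 7.3459$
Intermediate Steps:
$y = \frac{156}{451} \approx 0.3459$
$l{\left(8 + 4 \right)} + y = 7 + \frac{156}{451} = \frac{3313}{451}$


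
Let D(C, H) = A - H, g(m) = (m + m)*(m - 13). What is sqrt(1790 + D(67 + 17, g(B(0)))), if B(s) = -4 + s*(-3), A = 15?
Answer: sqrt(1669) ≈ 40.853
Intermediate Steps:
B(s) = -4 - 3*s
g(m) = 2*m*(-13 + m) (g(m) = (2*m)*(-13 + m) = 2*m*(-13 + m))
D(C, H) = 15 - H
sqrt(1790 + D(67 + 17, g(B(0)))) = sqrt(1790 + (15 - 2*(-4 - 3*0)*(-13 + (-4 - 3*0)))) = sqrt(1790 + (15 - 2*(-4 + 0)*(-13 + (-4 + 0)))) = sqrt(1790 + (15 - 2*(-4)*(-13 - 4))) = sqrt(1790 + (15 - 2*(-4)*(-17))) = sqrt(1790 + (15 - 1*136)) = sqrt(1790 + (15 - 136)) = sqrt(1790 - 121) = sqrt(1669)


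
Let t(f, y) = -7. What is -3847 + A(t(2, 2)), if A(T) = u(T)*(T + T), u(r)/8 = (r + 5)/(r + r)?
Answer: -3863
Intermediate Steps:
u(r) = 4*(5 + r)/r (u(r) = 8*((r + 5)/(r + r)) = 8*((5 + r)/((2*r))) = 8*((5 + r)*(1/(2*r))) = 8*((5 + r)/(2*r)) = 4*(5 + r)/r)
A(T) = 2*T*(4 + 20/T) (A(T) = (4 + 20/T)*(T + T) = (4 + 20/T)*(2*T) = 2*T*(4 + 20/T))
-3847 + A(t(2, 2)) = -3847 + (40 + 8*(-7)) = -3847 + (40 - 56) = -3847 - 16 = -3863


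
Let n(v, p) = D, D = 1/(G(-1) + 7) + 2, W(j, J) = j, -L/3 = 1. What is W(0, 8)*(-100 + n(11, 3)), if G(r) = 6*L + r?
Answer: 0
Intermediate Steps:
L = -3 (L = -3*1 = -3)
G(r) = -18 + r (G(r) = 6*(-3) + r = -18 + r)
D = 23/12 (D = 1/((-18 - 1) + 7) + 2 = 1/(-19 + 7) + 2 = 1/(-12) + 2 = -1/12 + 2 = 23/12 ≈ 1.9167)
n(v, p) = 23/12
W(0, 8)*(-100 + n(11, 3)) = 0*(-100 + 23/12) = 0*(-1177/12) = 0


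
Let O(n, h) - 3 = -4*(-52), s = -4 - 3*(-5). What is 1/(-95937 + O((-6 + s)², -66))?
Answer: -1/95726 ≈ -1.0446e-5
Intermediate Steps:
s = 11 (s = -4 + 15 = 11)
O(n, h) = 211 (O(n, h) = 3 - 4*(-52) = 3 + 208 = 211)
1/(-95937 + O((-6 + s)², -66)) = 1/(-95937 + 211) = 1/(-95726) = -1/95726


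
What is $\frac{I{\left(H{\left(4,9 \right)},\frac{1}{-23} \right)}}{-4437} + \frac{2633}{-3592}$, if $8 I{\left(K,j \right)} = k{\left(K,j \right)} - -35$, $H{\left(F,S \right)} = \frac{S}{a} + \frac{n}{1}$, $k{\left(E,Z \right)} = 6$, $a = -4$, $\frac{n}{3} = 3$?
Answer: $- \frac{5850515}{7968852} \approx -0.73417$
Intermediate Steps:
$n = 9$ ($n = 3 \cdot 3 = 9$)
$H{\left(F,S \right)} = 9 - \frac{S}{4}$ ($H{\left(F,S \right)} = \frac{S}{-4} + \frac{9}{1} = S \left(- \frac{1}{4}\right) + 9 \cdot 1 = - \frac{S}{4} + 9 = 9 - \frac{S}{4}$)
$I{\left(K,j \right)} = \frac{41}{8}$ ($I{\left(K,j \right)} = \frac{6 - -35}{8} = \frac{6 + 35}{8} = \frac{1}{8} \cdot 41 = \frac{41}{8}$)
$\frac{I{\left(H{\left(4,9 \right)},\frac{1}{-23} \right)}}{-4437} + \frac{2633}{-3592} = \frac{41}{8 \left(-4437\right)} + \frac{2633}{-3592} = \frac{41}{8} \left(- \frac{1}{4437}\right) + 2633 \left(- \frac{1}{3592}\right) = - \frac{41}{35496} - \frac{2633}{3592} = - \frac{5850515}{7968852}$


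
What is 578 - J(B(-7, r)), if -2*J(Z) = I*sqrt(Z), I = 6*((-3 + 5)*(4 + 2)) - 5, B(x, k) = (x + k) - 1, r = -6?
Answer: 578 + 67*I*sqrt(14)/2 ≈ 578.0 + 125.35*I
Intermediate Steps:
B(x, k) = -1 + k + x (B(x, k) = (k + x) - 1 = -1 + k + x)
I = 67 (I = 6*(2*6) - 5 = 6*12 - 5 = 72 - 5 = 67)
J(Z) = -67*sqrt(Z)/2
578 - J(B(-7, r)) = 578 - (-67)*sqrt(-1 - 6 - 7)/2 = 578 - (-67)*sqrt(-14)/2 = 578 - (-67)*I*sqrt(14)/2 = 578 + 67*I*sqrt(14)/2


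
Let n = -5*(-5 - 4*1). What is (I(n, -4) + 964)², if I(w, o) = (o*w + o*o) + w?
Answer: 714025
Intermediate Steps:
n = 45 (n = -5*(-5 - 4) = -5*(-9) = 45)
I(w, o) = w + o² + o*w (I(w, o) = (o*w + o²) + w = (o² + o*w) + w = w + o² + o*w)
(I(n, -4) + 964)² = ((45 + (-4)² - 4*45) + 964)² = ((45 + 16 - 180) + 964)² = (-119 + 964)² = 845² = 714025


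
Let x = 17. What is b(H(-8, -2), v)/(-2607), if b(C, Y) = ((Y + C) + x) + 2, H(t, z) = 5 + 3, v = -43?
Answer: 16/2607 ≈ 0.0061373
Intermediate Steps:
H(t, z) = 8
b(C, Y) = 19 + C + Y (b(C, Y) = ((Y + C) + 17) + 2 = ((C + Y) + 17) + 2 = (17 + C + Y) + 2 = 19 + C + Y)
b(H(-8, -2), v)/(-2607) = (19 + 8 - 43)/(-2607) = -16*(-1/2607) = 16/2607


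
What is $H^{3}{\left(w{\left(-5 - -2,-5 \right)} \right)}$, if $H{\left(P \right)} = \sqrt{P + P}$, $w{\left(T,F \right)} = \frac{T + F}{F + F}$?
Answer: $\frac{16 \sqrt{10}}{25} \approx 2.0239$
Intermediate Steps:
$w{\left(T,F \right)} = \frac{F + T}{2 F}$
$H{\left(P \right)} = \sqrt{2} \sqrt{P}$ ($H{\left(P \right)} = \sqrt{2 P} = \sqrt{2} \sqrt{P}$)
$H^{3}{\left(w{\left(-5 - -2,-5 \right)} \right)} = \left(\sqrt{2} \sqrt{\frac{-5 - 3}{2 \left(-5\right)}}\right)^{3} = \left(\sqrt{2} \sqrt{\frac{1}{2} \left(- \frac{1}{5}\right) \left(-5 + \left(-5 + 2\right)\right)}\right)^{3} = \left(\sqrt{2} \sqrt{\frac{1}{2} \left(- \frac{1}{5}\right) \left(-5 - 3\right)}\right)^{3} = \left(\sqrt{2} \sqrt{\frac{1}{2} \left(- \frac{1}{5}\right) \left(-8\right)}\right)^{3} = \left(\sqrt{2} \sqrt{\frac{4}{5}}\right)^{3} = \left(\sqrt{2} \frac{2 \sqrt{5}}{5}\right)^{3} = \left(\frac{2 \sqrt{10}}{5}\right)^{3} = \frac{16 \sqrt{10}}{25}$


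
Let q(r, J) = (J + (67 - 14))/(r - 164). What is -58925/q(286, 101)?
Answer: -3594425/77 ≈ -46681.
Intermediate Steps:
q(r, J) = (53 + J)/(-164 + r) (q(r, J) = (J + 53)/(-164 + r) = (53 + J)/(-164 + r))
-58925/q(286, 101) = -58925*(-164 + 286)/(53 + 101) = -58925/(154/122) = -58925/((1/122)*154) = -58925/77/61 = -58925*61/77 = -3594425/77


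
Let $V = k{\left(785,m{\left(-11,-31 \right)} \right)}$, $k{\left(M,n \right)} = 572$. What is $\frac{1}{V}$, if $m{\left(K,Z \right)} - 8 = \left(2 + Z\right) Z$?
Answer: $\frac{1}{572} \approx 0.0017483$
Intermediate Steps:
$m{\left(K,Z \right)} = 8 + Z \left(2 + Z\right)$ ($m{\left(K,Z \right)} = 8 + \left(2 + Z\right) Z = 8 + Z \left(2 + Z\right)$)
$V = 572$
$\frac{1}{V} = \frac{1}{572}$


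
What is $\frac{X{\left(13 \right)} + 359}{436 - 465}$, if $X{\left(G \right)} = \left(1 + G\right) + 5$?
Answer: $- \frac{378}{29} \approx -13.034$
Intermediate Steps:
$X{\left(G \right)} = 6 + G$
$\frac{X{\left(13 \right)} + 359}{436 - 465} = \frac{\left(6 + 13\right) + 359}{436 - 465} = \frac{19 + 359}{-29} = 378 \left(- \frac{1}{29}\right) = - \frac{378}{29}$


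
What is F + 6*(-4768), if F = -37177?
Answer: -65785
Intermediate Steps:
F + 6*(-4768) = -37177 + 6*(-4768) = -37177 - 28608 = -65785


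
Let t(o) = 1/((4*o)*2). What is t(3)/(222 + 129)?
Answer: 1/8424 ≈ 0.00011871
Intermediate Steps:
t(o) = 1/(8*o)
t(3)/(222 + 129) = ((⅛)/3)/(222 + 129) = ((⅛)*(⅓))/351 = (1/351)*(1/24) = 1/8424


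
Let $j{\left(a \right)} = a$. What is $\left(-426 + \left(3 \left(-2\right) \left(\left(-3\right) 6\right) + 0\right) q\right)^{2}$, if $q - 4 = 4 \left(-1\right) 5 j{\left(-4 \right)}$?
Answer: $74753316$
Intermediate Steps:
$q = 84$ ($q = 4 + 4 \left(-1\right) 5 \left(-4\right) = 4 + 4 \left(\left(-5\right) \left(-4\right)\right) = 4 + 4 \cdot 20 = 4 + 80 = 84$)
$\left(-426 + \left(3 \left(-2\right) \left(\left(-3\right) 6\right) + 0\right) q\right)^{2} = \left(-426 + \left(3 \left(-2\right) \left(\left(-3\right) 6\right) + 0\right) 84\right)^{2} = \left(-426 + \left(\left(-6\right) \left(-18\right) + 0\right) 84\right)^{2} = \left(-426 + \left(108 + 0\right) 84\right)^{2} = \left(-426 + 108 \cdot 84\right)^{2} = \left(-426 + 9072\right)^{2} = 8646^{2} = 74753316$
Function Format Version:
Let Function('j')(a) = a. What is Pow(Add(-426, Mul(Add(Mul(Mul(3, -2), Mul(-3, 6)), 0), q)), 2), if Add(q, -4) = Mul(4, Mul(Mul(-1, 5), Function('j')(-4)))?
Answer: 74753316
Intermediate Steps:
q = 84 (q = Add(4, Mul(4, Mul(Mul(-1, 5), -4))) = Add(4, Mul(4, Mul(-5, -4))) = Add(4, Mul(4, 20)) = Add(4, 80) = 84)
Pow(Add(-426, Mul(Add(Mul(Mul(3, -2), Mul(-3, 6)), 0), q)), 2) = Pow(Add(-426, Mul(Add(Mul(Mul(3, -2), Mul(-3, 6)), 0), 84)), 2) = Pow(Add(-426, Mul(Add(Mul(-6, -18), 0), 84)), 2) = Pow(Add(-426, Mul(Add(108, 0), 84)), 2) = Pow(Add(-426, Mul(108, 84)), 2) = Pow(Add(-426, 9072), 2) = Pow(8646, 2) = 74753316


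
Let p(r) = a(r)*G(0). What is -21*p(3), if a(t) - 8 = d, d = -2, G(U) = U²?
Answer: 0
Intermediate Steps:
a(t) = 6 (a(t) = 8 - 2 = 6)
p(r) = 0 (p(r) = 6*0² = 6*0 = 0)
-21*p(3) = -21*0 = 0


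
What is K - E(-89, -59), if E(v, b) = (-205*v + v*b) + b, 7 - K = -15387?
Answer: -8043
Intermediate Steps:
K = 15394 (K = 7 - 1*(-15387) = 7 + 15387 = 15394)
E(v, b) = b - 205*v + b*v (E(v, b) = (-205*v + b*v) + b = b - 205*v + b*v)
K - E(-89, -59) = 15394 - (-59 - 205*(-89) - 59*(-89)) = 15394 - (-59 + 18245 + 5251) = 15394 - 1*23437 = 15394 - 23437 = -8043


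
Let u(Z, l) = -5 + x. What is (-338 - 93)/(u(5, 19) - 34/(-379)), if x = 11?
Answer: -163349/2308 ≈ -70.775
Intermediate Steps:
u(Z, l) = 6 (u(Z, l) = -5 + 11 = 6)
(-338 - 93)/(u(5, 19) - 34/(-379)) = (-338 - 93)/(6 - 34/(-379)) = -431/(6 - 34*(-1/379)) = -431/(6 + 34/379) = -431/2308/379 = -431*379/2308 = -163349/2308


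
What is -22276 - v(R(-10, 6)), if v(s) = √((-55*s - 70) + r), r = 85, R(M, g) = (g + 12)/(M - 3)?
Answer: -22276 - √15405/13 ≈ -22286.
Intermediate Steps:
R(M, g) = (12 + g)/(-3 + M)
v(s) = √(15 - 55*s) (v(s) = √((-55*s - 70) + 85) = √((-70 - 55*s) + 85) = √(15 - 55*s))
-22276 - v(R(-10, 6)) = -22276 - √(15 - 55*(12 + 6)/(-3 - 10)) = -22276 - √(15 - 55*18/(-13)) = -22276 - √(15 - (-55)*18/13) = -22276 - √(15 - 55*(-18/13)) = -22276 - √(15 + 990/13) = -22276 - √(1185/13) = -22276 - √15405/13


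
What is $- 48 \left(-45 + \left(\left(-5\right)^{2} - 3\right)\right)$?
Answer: $1104$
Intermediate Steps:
$- 48 \left(-45 + \left(\left(-5\right)^{2} - 3\right)\right) = - 48 \left(-45 + \left(25 - 3\right)\right) = - 48 \left(-45 + 22\right) = \left(-48\right) \left(-23\right) = 1104$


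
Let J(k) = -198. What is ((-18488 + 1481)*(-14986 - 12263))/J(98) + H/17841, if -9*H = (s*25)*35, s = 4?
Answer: -8267943075863/3532518 ≈ -2.3405e+6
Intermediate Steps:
H = -3500/9 (H = -4*25*35/9 = -100*35/9 = -1/9*3500 = -3500/9 ≈ -388.89)
((-18488 + 1481)*(-14986 - 12263))/J(98) + H/17841 = ((-18488 + 1481)*(-14986 - 12263))/(-198) - 3500/9/17841 = -17007*(-27249)*(-1/198) - 3500/9*1/17841 = 463423743*(-1/198) - 3500/160569 = -51491527/22 - 3500/160569 = -8267943075863/3532518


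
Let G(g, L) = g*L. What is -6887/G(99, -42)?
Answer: 6887/4158 ≈ 1.6563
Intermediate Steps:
G(g, L) = L*g
-6887/G(99, -42) = -6887/((-42*99)) = -6887/(-4158) = -6887*(-1/4158) = 6887/4158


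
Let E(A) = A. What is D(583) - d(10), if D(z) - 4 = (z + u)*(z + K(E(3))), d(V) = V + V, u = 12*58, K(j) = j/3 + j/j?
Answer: 748199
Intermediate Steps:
K(j) = 1 + j/3 (K(j) = j*(1/3) + 1 = j/3 + 1 = 1 + j/3)
u = 696
d(V) = 2*V
D(z) = 4 + (2 + z)*(696 + z) (D(z) = 4 + (z + 696)*(z + (1 + (1/3)*3)) = 4 + (696 + z)*(z + (1 + 1)) = 4 + (696 + z)*(z + 2) = 4 + (696 + z)*(2 + z) = 4 + (2 + z)*(696 + z))
D(583) - d(10) = (1396 + 583**2 + 698*583) - 2*10 = (1396 + 339889 + 406934) - 1*20 = 748219 - 20 = 748199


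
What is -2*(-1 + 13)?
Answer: -24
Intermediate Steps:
-2*(-1 + 13) = -2*12 = -24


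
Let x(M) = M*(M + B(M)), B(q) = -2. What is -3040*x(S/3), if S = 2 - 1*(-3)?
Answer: 15200/9 ≈ 1688.9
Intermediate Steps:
S = 5 (S = 2 + 3 = 5)
x(M) = M*(-2 + M) (x(M) = M*(M - 2) = M*(-2 + M))
-3040*x(S/3) = -3040*5/3*(-2 + 5/3) = -3040*5*(1/3)*(-2 + 5*(1/3)) = -15200*(-2 + 5/3)/3 = -15200*(-1)/(3*3) = -3040*(-5/9) = 15200/9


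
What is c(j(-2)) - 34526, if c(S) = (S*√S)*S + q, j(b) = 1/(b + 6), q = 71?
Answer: -1102559/32 ≈ -34455.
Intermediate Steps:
j(b) = 1/(6 + b)
c(S) = 71 + S^(5/2) (c(S) = (S*√S)*S + 71 = S^(3/2)*S + 71 = S^(5/2) + 71 = 71 + S^(5/2))
c(j(-2)) - 34526 = (71 + (1/(6 - 2))^(5/2)) - 34526 = (71 + (1/4)^(5/2)) - 34526 = (71 + (¼)^(5/2)) - 34526 = (71 + 1/32) - 34526 = 2273/32 - 34526 = -1102559/32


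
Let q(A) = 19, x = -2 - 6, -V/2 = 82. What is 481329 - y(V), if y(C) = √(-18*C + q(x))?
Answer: 481329 - √2971 ≈ 4.8127e+5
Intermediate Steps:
V = -164 (V = -2*82 = -164)
x = -8
y(C) = √(19 - 18*C) (y(C) = √(-18*C + 19) = √(19 - 18*C))
481329 - y(V) = 481329 - √(19 - 18*(-164)) = 481329 - √(19 + 2952) = 481329 - √2971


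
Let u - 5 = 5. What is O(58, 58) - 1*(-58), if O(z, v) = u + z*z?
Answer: 3432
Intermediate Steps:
u = 10 (u = 5 + 5 = 10)
O(z, v) = 10 + z**2 (O(z, v) = 10 + z*z = 10 + z**2)
O(58, 58) - 1*(-58) = (10 + 58**2) - 1*(-58) = (10 + 3364) + 58 = 3374 + 58 = 3432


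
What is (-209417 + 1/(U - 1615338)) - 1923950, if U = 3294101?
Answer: -3581417585020/1678763 ≈ -2.1334e+6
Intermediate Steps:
(-209417 + 1/(U - 1615338)) - 1923950 = (-209417 + 1/(3294101 - 1615338)) - 1923950 = (-209417 + 1/1678763) - 1923950 = -351561511170/1678763 - 1923950 = -3581417585020/1678763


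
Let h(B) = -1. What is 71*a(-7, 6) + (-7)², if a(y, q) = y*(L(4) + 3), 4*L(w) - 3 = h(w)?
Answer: -3381/2 ≈ -1690.5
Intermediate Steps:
L(w) = ½ (L(w) = ¾ + (¼)*(-1) = ¾ - ¼ = ½)
a(y, q) = 7*y/2 (a(y, q) = y*(½ + 3) = y*(7/2) = 7*y/2)
71*a(-7, 6) + (-7)² = 71*((7/2)*(-7)) + (-7)² = 71*(-49/2) + 49 = -3479/2 + 49 = -3381/2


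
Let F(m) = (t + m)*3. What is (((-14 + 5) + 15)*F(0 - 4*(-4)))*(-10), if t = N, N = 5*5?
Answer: -7380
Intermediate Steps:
N = 25
t = 25
F(m) = 75 + 3*m (F(m) = (25 + m)*3 = 75 + 3*m)
(((-14 + 5) + 15)*F(0 - 4*(-4)))*(-10) = (((-14 + 5) + 15)*(75 + 3*(0 - 4*(-4))))*(-10) = ((-9 + 15)*(75 + 3*(0 + 16)))*(-10) = (6*(75 + 3*16))*(-10) = (6*(75 + 48))*(-10) = (6*123)*(-10) = 738*(-10) = -7380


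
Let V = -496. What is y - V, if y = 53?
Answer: 549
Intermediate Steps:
y - V = 53 - 1*(-496) = 53 + 496 = 549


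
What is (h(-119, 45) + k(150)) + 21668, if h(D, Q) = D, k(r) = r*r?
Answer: 44049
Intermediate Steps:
k(r) = r²
(h(-119, 45) + k(150)) + 21668 = (-119 + 150²) + 21668 = (-119 + 22500) + 21668 = 22381 + 21668 = 44049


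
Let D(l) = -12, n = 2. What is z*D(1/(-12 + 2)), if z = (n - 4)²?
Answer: -48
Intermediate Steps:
z = 4 (z = (2 - 4)² = (-2)² = 4)
z*D(1/(-12 + 2)) = 4*(-12) = -48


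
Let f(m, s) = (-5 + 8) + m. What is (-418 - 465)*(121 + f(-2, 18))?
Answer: -107726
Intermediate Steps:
f(m, s) = 3 + m
(-418 - 465)*(121 + f(-2, 18)) = (-418 - 465)*(121 + (3 - 2)) = -883*(121 + 1) = -883*122 = -107726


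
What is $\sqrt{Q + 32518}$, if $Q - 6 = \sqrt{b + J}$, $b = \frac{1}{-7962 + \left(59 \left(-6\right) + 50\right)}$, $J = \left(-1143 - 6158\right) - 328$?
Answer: $\frac{\sqrt{2222259412144 + 8266 i \sqrt{521264829790}}}{8266} \approx 180.34 + 0.24216 i$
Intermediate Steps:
$J = -7629$ ($J = -7301 - 328 = -7629$)
$b = - \frac{1}{8266}$ ($b = \frac{1}{-7962 + \left(-354 + 50\right)} = \frac{1}{-7962 - 304} = \frac{1}{-8266} = - \frac{1}{8266} \approx -0.00012098$)
$Q = 6 + \frac{i \sqrt{521264829790}}{8266}$ ($Q = 6 + \sqrt{- \frac{1}{8266} - 7629} = 6 + \sqrt{- \frac{63061315}{8266}} = 6 + \frac{i \sqrt{521264829790}}{8266} \approx 6.0 + 87.344 i$)
$\sqrt{Q + 32518} = \sqrt{\left(6 + \frac{i \sqrt{521264829790}}{8266}\right) + 32518} = \sqrt{32524 + \frac{i \sqrt{521264829790}}{8266}}$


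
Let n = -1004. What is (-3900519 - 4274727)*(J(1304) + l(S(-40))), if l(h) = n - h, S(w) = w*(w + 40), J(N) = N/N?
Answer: 8199771738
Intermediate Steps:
J(N) = 1
S(w) = w*(40 + w)
l(h) = -1004 - h
(-3900519 - 4274727)*(J(1304) + l(S(-40))) = (-3900519 - 4274727)*(1 + (-1004 - (-40)*(40 - 40))) = -8175246*(1 + (-1004 - (-40)*0)) = -8175246*(1 + (-1004 - 1*0)) = -8175246*(1 + (-1004 + 0)) = -8175246*(1 - 1004) = -8175246*(-1003) = 8199771738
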